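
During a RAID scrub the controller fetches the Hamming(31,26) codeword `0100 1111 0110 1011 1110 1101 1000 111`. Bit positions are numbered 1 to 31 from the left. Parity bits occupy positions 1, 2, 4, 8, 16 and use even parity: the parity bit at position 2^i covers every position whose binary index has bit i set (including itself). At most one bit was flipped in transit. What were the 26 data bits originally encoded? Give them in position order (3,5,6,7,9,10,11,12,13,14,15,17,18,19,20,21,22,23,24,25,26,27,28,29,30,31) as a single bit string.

s1: b1⊕b3⊕b5⊕b7⊕b9⊕b11⊕b13⊕b15⊕b17⊕b19⊕b21⊕b23⊕b25⊕b27⊕b29⊕b31 = 0⊕0⊕1⊕1⊕0⊕1⊕1⊕1⊕1⊕1⊕1⊕0⊕1⊕0⊕1⊕1 = 1
s2: b2⊕b3⊕b6⊕b7⊕b10⊕b11⊕b14⊕b15⊕b18⊕b19⊕b22⊕b23⊕b26⊕b27⊕b30⊕b31 = 1⊕0⊕1⊕1⊕1⊕1⊕0⊕1⊕1⊕1⊕1⊕0⊕0⊕0⊕1⊕1 = 1
s4: b4⊕b5⊕b6⊕b7⊕b12⊕b13⊕b14⊕b15⊕b20⊕b21⊕b22⊕b23⊕b28⊕b29⊕b30⊕b31 = 0⊕1⊕1⊕1⊕0⊕1⊕0⊕1⊕0⊕1⊕1⊕0⊕0⊕1⊕1⊕1 = 0
s8: b8⊕b9⊕b10⊕b11⊕b12⊕b13⊕b14⊕b15⊕b24⊕b25⊕b26⊕b27⊕b28⊕b29⊕b30⊕b31 = 1⊕0⊕1⊕1⊕0⊕1⊕0⊕1⊕1⊕1⊕0⊕0⊕0⊕1⊕1⊕1 = 0
s16: b16⊕b17⊕b18⊕b19⊕b20⊕b21⊕b22⊕b23⊕b24⊕b25⊕b26⊕b27⊕b28⊕b29⊕b30⊕b31 = 1⊕1⊕1⊕1⊕0⊕1⊕1⊕0⊕1⊕1⊕0⊕0⊕0⊕1⊕1⊕1 = 1
Syndrome (s16...s1) = 10011 → position 19.
Flip bit 19: corrected codeword = 0100111101101011110011011000111
Data bits at positions 3,5,6,7,9,10,11,12,13,14,15,17,18,19,20,21,22,23,24,25,26,27,28,29,30,31: 01110110101110011011000111

01110110101110011011000111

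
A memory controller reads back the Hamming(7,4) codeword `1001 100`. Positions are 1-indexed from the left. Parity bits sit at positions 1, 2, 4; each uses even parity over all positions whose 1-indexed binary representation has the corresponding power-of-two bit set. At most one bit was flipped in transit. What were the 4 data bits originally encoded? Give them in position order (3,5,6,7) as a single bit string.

s1: b1⊕b3⊕b5⊕b7 = 1⊕0⊕1⊕0 = 0
s2: b2⊕b3⊕b6⊕b7 = 0⊕0⊕0⊕0 = 0
s4: b4⊕b5⊕b6⊕b7 = 1⊕1⊕0⊕0 = 0
Syndrome (s4...s1) = 000 → position 0 (no error).
No correction needed.
Data bits at positions 3,5,6,7: 0100

0100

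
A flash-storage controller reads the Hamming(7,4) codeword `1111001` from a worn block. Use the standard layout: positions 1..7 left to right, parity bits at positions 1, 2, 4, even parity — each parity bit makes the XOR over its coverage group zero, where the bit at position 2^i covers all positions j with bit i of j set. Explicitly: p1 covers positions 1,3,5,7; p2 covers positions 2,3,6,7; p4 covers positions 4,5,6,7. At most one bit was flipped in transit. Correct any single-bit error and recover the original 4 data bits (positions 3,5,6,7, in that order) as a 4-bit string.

0001

s1: b1⊕b3⊕b5⊕b7 = 1⊕1⊕0⊕1 = 1
s2: b2⊕b3⊕b6⊕b7 = 1⊕1⊕0⊕1 = 1
s4: b4⊕b5⊕b6⊕b7 = 1⊕0⊕0⊕1 = 0
Syndrome (s4...s1) = 011 → position 3.
Flip bit 3: corrected codeword = 1101001
Data bits at positions 3,5,6,7: 0001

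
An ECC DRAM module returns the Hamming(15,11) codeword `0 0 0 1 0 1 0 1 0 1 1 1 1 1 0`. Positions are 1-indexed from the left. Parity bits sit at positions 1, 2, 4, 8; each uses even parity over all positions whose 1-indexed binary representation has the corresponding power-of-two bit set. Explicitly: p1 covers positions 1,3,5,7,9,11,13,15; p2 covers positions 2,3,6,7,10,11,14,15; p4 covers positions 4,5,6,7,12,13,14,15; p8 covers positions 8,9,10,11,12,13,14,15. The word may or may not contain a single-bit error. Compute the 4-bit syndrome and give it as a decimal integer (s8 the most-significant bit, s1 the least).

4

s1: b1⊕b3⊕b5⊕b7⊕b9⊕b11⊕b13⊕b15 = 0⊕0⊕0⊕0⊕0⊕1⊕1⊕0 = 0
s2: b2⊕b3⊕b6⊕b7⊕b10⊕b11⊕b14⊕b15 = 0⊕0⊕1⊕0⊕1⊕1⊕1⊕0 = 0
s4: b4⊕b5⊕b6⊕b7⊕b12⊕b13⊕b14⊕b15 = 1⊕0⊕1⊕0⊕1⊕1⊕1⊕0 = 1
s8: b8⊕b9⊕b10⊕b11⊕b12⊕b13⊕b14⊕b15 = 1⊕0⊕1⊕1⊕1⊕1⊕1⊕0 = 0
Syndrome (s8...s1) = 0100 → position 4.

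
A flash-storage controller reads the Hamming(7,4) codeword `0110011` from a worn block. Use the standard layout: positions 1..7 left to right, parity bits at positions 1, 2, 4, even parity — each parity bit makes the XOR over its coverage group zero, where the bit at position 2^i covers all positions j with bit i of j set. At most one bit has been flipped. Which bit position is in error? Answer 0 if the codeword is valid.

s1: b1⊕b3⊕b5⊕b7 = 0⊕1⊕0⊕1 = 0
s2: b2⊕b3⊕b6⊕b7 = 1⊕1⊕1⊕1 = 0
s4: b4⊕b5⊕b6⊕b7 = 0⊕0⊕1⊕1 = 0
Syndrome (s4...s1) = 000 → position 0 (no error).

0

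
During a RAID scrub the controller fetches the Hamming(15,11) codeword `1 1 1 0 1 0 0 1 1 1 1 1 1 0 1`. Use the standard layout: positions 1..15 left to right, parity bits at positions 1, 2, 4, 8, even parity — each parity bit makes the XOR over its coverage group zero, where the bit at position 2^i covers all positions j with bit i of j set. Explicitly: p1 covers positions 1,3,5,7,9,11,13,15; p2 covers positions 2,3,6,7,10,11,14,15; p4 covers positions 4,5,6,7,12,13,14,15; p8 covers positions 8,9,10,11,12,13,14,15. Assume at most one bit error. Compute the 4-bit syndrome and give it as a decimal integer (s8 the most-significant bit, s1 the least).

s1: b1⊕b3⊕b5⊕b7⊕b9⊕b11⊕b13⊕b15 = 1⊕1⊕1⊕0⊕1⊕1⊕1⊕1 = 1
s2: b2⊕b3⊕b6⊕b7⊕b10⊕b11⊕b14⊕b15 = 1⊕1⊕0⊕0⊕1⊕1⊕0⊕1 = 1
s4: b4⊕b5⊕b6⊕b7⊕b12⊕b13⊕b14⊕b15 = 0⊕1⊕0⊕0⊕1⊕1⊕0⊕1 = 0
s8: b8⊕b9⊕b10⊕b11⊕b12⊕b13⊕b14⊕b15 = 1⊕1⊕1⊕1⊕1⊕1⊕0⊕1 = 1
Syndrome (s8...s1) = 1011 → position 11.

11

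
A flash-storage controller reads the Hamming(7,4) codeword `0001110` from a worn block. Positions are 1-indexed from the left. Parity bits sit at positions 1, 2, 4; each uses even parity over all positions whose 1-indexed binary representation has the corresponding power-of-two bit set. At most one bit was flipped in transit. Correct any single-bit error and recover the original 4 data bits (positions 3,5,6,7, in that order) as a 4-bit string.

s1: b1⊕b3⊕b5⊕b7 = 0⊕0⊕1⊕0 = 1
s2: b2⊕b3⊕b6⊕b7 = 0⊕0⊕1⊕0 = 1
s4: b4⊕b5⊕b6⊕b7 = 1⊕1⊕1⊕0 = 1
Syndrome (s4...s1) = 111 → position 7.
Flip bit 7: corrected codeword = 0001111
Data bits at positions 3,5,6,7: 0111

0111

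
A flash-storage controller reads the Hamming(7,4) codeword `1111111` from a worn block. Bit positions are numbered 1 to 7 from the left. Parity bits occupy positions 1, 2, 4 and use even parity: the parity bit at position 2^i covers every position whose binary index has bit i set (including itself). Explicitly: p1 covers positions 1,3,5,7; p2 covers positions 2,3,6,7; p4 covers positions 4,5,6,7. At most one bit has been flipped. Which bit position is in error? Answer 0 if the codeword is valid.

0

s1: b1⊕b3⊕b5⊕b7 = 1⊕1⊕1⊕1 = 0
s2: b2⊕b3⊕b6⊕b7 = 1⊕1⊕1⊕1 = 0
s4: b4⊕b5⊕b6⊕b7 = 1⊕1⊕1⊕1 = 0
Syndrome (s4...s1) = 000 → position 0 (no error).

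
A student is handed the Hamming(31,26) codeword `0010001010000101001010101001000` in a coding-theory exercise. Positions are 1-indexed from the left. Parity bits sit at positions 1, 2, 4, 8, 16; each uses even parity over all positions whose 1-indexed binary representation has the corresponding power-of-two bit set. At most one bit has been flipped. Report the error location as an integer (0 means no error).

s1: b1⊕b3⊕b5⊕b7⊕b9⊕b11⊕b13⊕b15⊕b17⊕b19⊕b21⊕b23⊕b25⊕b27⊕b29⊕b31 = 0⊕1⊕0⊕1⊕1⊕0⊕0⊕0⊕0⊕1⊕1⊕1⊕1⊕0⊕0⊕0 = 1
s2: b2⊕b3⊕b6⊕b7⊕b10⊕b11⊕b14⊕b15⊕b18⊕b19⊕b22⊕b23⊕b26⊕b27⊕b30⊕b31 = 0⊕1⊕0⊕1⊕0⊕0⊕1⊕0⊕0⊕1⊕0⊕1⊕0⊕0⊕0⊕0 = 1
s4: b4⊕b5⊕b6⊕b7⊕b12⊕b13⊕b14⊕b15⊕b20⊕b21⊕b22⊕b23⊕b28⊕b29⊕b30⊕b31 = 0⊕0⊕0⊕1⊕0⊕0⊕1⊕0⊕0⊕1⊕0⊕1⊕1⊕0⊕0⊕0 = 1
s8: b8⊕b9⊕b10⊕b11⊕b12⊕b13⊕b14⊕b15⊕b24⊕b25⊕b26⊕b27⊕b28⊕b29⊕b30⊕b31 = 0⊕1⊕0⊕0⊕0⊕0⊕1⊕0⊕0⊕1⊕0⊕0⊕1⊕0⊕0⊕0 = 0
s16: b16⊕b17⊕b18⊕b19⊕b20⊕b21⊕b22⊕b23⊕b24⊕b25⊕b26⊕b27⊕b28⊕b29⊕b30⊕b31 = 1⊕0⊕0⊕1⊕0⊕1⊕0⊕1⊕0⊕1⊕0⊕0⊕1⊕0⊕0⊕0 = 0
Syndrome (s16...s1) = 00111 → position 7.

7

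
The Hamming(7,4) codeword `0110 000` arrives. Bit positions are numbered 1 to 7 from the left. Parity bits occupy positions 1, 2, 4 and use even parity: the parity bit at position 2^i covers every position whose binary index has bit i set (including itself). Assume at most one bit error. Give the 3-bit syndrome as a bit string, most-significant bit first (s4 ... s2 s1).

001

s1: b1⊕b3⊕b5⊕b7 = 0⊕1⊕0⊕0 = 1
s2: b2⊕b3⊕b6⊕b7 = 1⊕1⊕0⊕0 = 0
s4: b4⊕b5⊕b6⊕b7 = 0⊕0⊕0⊕0 = 0
Syndrome (s4...s1) = 001 → position 1.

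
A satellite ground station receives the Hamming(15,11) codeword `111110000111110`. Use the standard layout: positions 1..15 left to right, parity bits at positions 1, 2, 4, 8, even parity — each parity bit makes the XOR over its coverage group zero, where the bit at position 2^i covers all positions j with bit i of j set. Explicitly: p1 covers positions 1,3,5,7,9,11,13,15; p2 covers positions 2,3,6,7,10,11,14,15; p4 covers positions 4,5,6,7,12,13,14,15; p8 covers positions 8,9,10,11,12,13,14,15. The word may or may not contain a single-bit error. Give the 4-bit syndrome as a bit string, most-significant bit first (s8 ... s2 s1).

s1: b1⊕b3⊕b5⊕b7⊕b9⊕b11⊕b13⊕b15 = 1⊕1⊕1⊕0⊕0⊕1⊕1⊕0 = 1
s2: b2⊕b3⊕b6⊕b7⊕b10⊕b11⊕b14⊕b15 = 1⊕1⊕0⊕0⊕1⊕1⊕1⊕0 = 1
s4: b4⊕b5⊕b6⊕b7⊕b12⊕b13⊕b14⊕b15 = 1⊕1⊕0⊕0⊕1⊕1⊕1⊕0 = 1
s8: b8⊕b9⊕b10⊕b11⊕b12⊕b13⊕b14⊕b15 = 0⊕0⊕1⊕1⊕1⊕1⊕1⊕0 = 1
Syndrome (s8...s1) = 1111 → position 15.

1111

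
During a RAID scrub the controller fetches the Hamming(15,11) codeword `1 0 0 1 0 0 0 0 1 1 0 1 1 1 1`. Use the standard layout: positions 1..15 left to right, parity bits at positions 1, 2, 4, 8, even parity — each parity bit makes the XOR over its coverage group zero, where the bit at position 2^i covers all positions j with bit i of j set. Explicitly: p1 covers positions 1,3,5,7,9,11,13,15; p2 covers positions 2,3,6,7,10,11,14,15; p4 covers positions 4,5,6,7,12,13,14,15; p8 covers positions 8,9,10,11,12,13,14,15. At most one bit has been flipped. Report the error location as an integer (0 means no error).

6

s1: b1⊕b3⊕b5⊕b7⊕b9⊕b11⊕b13⊕b15 = 1⊕0⊕0⊕0⊕1⊕0⊕1⊕1 = 0
s2: b2⊕b3⊕b6⊕b7⊕b10⊕b11⊕b14⊕b15 = 0⊕0⊕0⊕0⊕1⊕0⊕1⊕1 = 1
s4: b4⊕b5⊕b6⊕b7⊕b12⊕b13⊕b14⊕b15 = 1⊕0⊕0⊕0⊕1⊕1⊕1⊕1 = 1
s8: b8⊕b9⊕b10⊕b11⊕b12⊕b13⊕b14⊕b15 = 0⊕1⊕1⊕0⊕1⊕1⊕1⊕1 = 0
Syndrome (s8...s1) = 0110 → position 6.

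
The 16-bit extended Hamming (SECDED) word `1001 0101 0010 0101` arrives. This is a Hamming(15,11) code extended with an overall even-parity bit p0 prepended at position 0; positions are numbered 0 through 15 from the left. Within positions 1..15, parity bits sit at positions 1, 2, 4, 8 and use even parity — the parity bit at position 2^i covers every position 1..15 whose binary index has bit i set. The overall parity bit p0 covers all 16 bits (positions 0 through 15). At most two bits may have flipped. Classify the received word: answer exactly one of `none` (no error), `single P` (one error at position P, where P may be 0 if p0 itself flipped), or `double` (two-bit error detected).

single 9

s1: b1⊕b3⊕b5⊕b7⊕b9⊕b11⊕b13⊕b15 = 0⊕1⊕1⊕1⊕0⊕0⊕1⊕1 = 1
s2: b2⊕b3⊕b6⊕b7⊕b10⊕b11⊕b14⊕b15 = 0⊕1⊕0⊕1⊕1⊕0⊕0⊕1 = 0
s4: b4⊕b5⊕b6⊕b7⊕b12⊕b13⊕b14⊕b15 = 0⊕1⊕0⊕1⊕0⊕1⊕0⊕1 = 0
s8: b8⊕b9⊕b10⊕b11⊕b12⊕b13⊕b14⊕b15 = 0⊕0⊕1⊕0⊕0⊕1⊕0⊕1 = 1
Syndrome (s8...s1) = 1001 → position 9.
Overall parity (XOR of all 16 bits, including p0): 1⊕0⊕0⊕1⊕0⊕1⊕0⊕1⊕0⊕0⊕1⊕0⊕0⊕1⊕0⊕1 = 1
Overall=1, syndrome position=9 → single-bit error at position 9.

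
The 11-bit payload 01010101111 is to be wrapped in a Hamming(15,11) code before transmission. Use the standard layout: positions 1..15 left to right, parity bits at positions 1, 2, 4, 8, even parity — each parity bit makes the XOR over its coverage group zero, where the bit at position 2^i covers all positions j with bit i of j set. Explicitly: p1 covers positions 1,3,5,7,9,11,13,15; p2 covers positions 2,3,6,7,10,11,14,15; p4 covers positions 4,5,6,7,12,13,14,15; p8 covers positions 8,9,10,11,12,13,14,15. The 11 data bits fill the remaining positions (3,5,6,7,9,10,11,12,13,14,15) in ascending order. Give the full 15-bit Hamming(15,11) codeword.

000010110101111

Place data bits at non-power-of-two positions: b3=0, b5=1, b6=0, b7=1, b9=0, b10=1, b11=0, b12=1, b13=1, b14=1, b15=1.
p1 = XOR of data positions {3,5,7,9,11,13,15} = 0⊕1⊕1⊕0⊕0⊕1⊕1 = 0
p2 = XOR of data positions {3,6,7,10,11,14,15} = 0⊕0⊕1⊕1⊕0⊕1⊕1 = 0
p4 = XOR of data positions {5,6,7,12,13,14,15} = 1⊕0⊕1⊕1⊕1⊕1⊕1 = 0
p8 = XOR of data positions {9,10,11,12,13,14,15} = 0⊕1⊕0⊕1⊕1⊕1⊕1 = 1
Codeword b1..b15 = 000010110101111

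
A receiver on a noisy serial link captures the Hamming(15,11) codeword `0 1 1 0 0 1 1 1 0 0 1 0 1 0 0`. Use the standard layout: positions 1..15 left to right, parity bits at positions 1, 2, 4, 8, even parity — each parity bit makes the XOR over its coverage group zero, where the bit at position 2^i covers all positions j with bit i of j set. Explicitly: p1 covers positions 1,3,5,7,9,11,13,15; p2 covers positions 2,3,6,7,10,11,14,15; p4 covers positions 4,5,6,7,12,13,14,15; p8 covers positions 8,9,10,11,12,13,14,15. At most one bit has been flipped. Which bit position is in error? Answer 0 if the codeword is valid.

s1: b1⊕b3⊕b5⊕b7⊕b9⊕b11⊕b13⊕b15 = 0⊕1⊕0⊕1⊕0⊕1⊕1⊕0 = 0
s2: b2⊕b3⊕b6⊕b7⊕b10⊕b11⊕b14⊕b15 = 1⊕1⊕1⊕1⊕0⊕1⊕0⊕0 = 1
s4: b4⊕b5⊕b6⊕b7⊕b12⊕b13⊕b14⊕b15 = 0⊕0⊕1⊕1⊕0⊕1⊕0⊕0 = 1
s8: b8⊕b9⊕b10⊕b11⊕b12⊕b13⊕b14⊕b15 = 1⊕0⊕0⊕1⊕0⊕1⊕0⊕0 = 1
Syndrome (s8...s1) = 1110 → position 14.

14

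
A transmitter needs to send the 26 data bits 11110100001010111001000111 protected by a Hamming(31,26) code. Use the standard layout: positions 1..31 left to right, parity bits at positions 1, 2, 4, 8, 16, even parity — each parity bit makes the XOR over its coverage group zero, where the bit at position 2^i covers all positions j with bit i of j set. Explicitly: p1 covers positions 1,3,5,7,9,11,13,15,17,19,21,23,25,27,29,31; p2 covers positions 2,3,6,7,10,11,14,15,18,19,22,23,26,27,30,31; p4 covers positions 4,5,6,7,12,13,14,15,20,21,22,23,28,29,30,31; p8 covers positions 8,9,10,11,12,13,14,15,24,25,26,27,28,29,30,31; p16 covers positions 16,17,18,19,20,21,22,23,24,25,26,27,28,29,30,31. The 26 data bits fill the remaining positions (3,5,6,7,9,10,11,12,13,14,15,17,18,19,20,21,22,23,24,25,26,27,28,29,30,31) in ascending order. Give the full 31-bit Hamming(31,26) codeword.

Place data bits at non-power-of-two positions: b3=1, b5=1, b6=1, b7=1, b9=0, b10=1, b11=0, b12=0, b13=0, b14=0, b15=1, b17=0, b18=1, b19=0, b20=1, b21=1, b22=1, b23=0, b24=0, b25=1, b26=0, b27=0, b28=0, b29=1, b30=1, b31=1.
p1 = XOR of data positions {3,5,7,9,11,13,15,17,19,21,23,25,27,29,31} = 1⊕1⊕1⊕0⊕0⊕0⊕1⊕0⊕0⊕1⊕0⊕1⊕0⊕1⊕1 = 0
p2 = XOR of data positions {3,6,7,10,11,14,15,18,19,22,23,26,27,30,31} = 1⊕1⊕1⊕1⊕0⊕0⊕1⊕1⊕0⊕1⊕0⊕0⊕0⊕1⊕1 = 1
p4 = XOR of data positions {5,6,7,12,13,14,15,20,21,22,23,28,29,30,31} = 1⊕1⊕1⊕0⊕0⊕0⊕1⊕1⊕1⊕1⊕0⊕0⊕1⊕1⊕1 = 0
p8 = XOR of data positions {9,10,11,12,13,14,15,24,25,26,27,28,29,30,31} = 0⊕1⊕0⊕0⊕0⊕0⊕1⊕0⊕1⊕0⊕0⊕0⊕1⊕1⊕1 = 0
p16 = XOR of data positions {17,18,19,20,21,22,23,24,25,26,27,28,29,30,31} = 0⊕1⊕0⊕1⊕1⊕1⊕0⊕0⊕1⊕0⊕0⊕0⊕1⊕1⊕1 = 0
Codeword b1..b31 = 0110111001000010010111001000111

0110111001000010010111001000111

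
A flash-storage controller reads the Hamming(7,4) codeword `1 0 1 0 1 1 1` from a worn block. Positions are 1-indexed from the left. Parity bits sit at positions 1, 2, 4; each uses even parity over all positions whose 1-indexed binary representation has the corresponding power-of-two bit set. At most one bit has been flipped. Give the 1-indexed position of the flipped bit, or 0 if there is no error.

6

s1: b1⊕b3⊕b5⊕b7 = 1⊕1⊕1⊕1 = 0
s2: b2⊕b3⊕b6⊕b7 = 0⊕1⊕1⊕1 = 1
s4: b4⊕b5⊕b6⊕b7 = 0⊕1⊕1⊕1 = 1
Syndrome (s4...s1) = 110 → position 6.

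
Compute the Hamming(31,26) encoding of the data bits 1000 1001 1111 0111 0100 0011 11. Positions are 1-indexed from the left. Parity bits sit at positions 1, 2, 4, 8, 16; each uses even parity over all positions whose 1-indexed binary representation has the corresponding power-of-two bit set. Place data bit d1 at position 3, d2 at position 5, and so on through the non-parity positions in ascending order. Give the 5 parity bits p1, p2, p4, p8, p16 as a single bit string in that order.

01111

Place data bits at non-power-of-two positions: b3=1, b5=0, b6=0, b7=0, b9=1, b10=0, b11=0, b12=1, b13=1, b14=1, b15=1, b17=1, b18=0, b19=1, b20=1, b21=1, b22=0, b23=1, b24=0, b25=0, b26=0, b27=0, b28=1, b29=1, b30=1, b31=1.
p1 = XOR of data positions {3,5,7,9,11,13,15,17,19,21,23,25,27,29,31} = 1⊕0⊕0⊕1⊕0⊕1⊕1⊕1⊕1⊕1⊕1⊕0⊕0⊕1⊕1 = 0
p2 = XOR of data positions {3,6,7,10,11,14,15,18,19,22,23,26,27,30,31} = 1⊕0⊕0⊕0⊕0⊕1⊕1⊕0⊕1⊕0⊕1⊕0⊕0⊕1⊕1 = 1
p4 = XOR of data positions {5,6,7,12,13,14,15,20,21,22,23,28,29,30,31} = 0⊕0⊕0⊕1⊕1⊕1⊕1⊕1⊕1⊕0⊕1⊕1⊕1⊕1⊕1 = 1
p8 = XOR of data positions {9,10,11,12,13,14,15,24,25,26,27,28,29,30,31} = 1⊕0⊕0⊕1⊕1⊕1⊕1⊕0⊕0⊕0⊕0⊕1⊕1⊕1⊕1 = 1
p16 = XOR of data positions {17,18,19,20,21,22,23,24,25,26,27,28,29,30,31} = 1⊕0⊕1⊕1⊕1⊕0⊕1⊕0⊕0⊕0⊕0⊕1⊕1⊕1⊕1 = 1
Parity bits p1,p2,p4,p8,p16 = 01111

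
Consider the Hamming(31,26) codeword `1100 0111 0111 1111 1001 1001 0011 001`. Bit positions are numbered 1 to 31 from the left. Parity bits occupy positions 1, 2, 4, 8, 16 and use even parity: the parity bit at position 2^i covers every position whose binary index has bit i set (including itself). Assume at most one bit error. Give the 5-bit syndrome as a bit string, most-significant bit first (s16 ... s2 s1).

s1: b1⊕b3⊕b5⊕b7⊕b9⊕b11⊕b13⊕b15⊕b17⊕b19⊕b21⊕b23⊕b25⊕b27⊕b29⊕b31 = 1⊕0⊕0⊕1⊕0⊕1⊕1⊕1⊕1⊕0⊕1⊕0⊕0⊕1⊕0⊕1 = 1
s2: b2⊕b3⊕b6⊕b7⊕b10⊕b11⊕b14⊕b15⊕b18⊕b19⊕b22⊕b23⊕b26⊕b27⊕b30⊕b31 = 1⊕0⊕1⊕1⊕1⊕1⊕1⊕1⊕0⊕0⊕0⊕0⊕0⊕1⊕0⊕1 = 1
s4: b4⊕b5⊕b6⊕b7⊕b12⊕b13⊕b14⊕b15⊕b20⊕b21⊕b22⊕b23⊕b28⊕b29⊕b30⊕b31 = 0⊕0⊕1⊕1⊕1⊕1⊕1⊕1⊕1⊕1⊕0⊕0⊕1⊕0⊕0⊕1 = 0
s8: b8⊕b9⊕b10⊕b11⊕b12⊕b13⊕b14⊕b15⊕b24⊕b25⊕b26⊕b27⊕b28⊕b29⊕b30⊕b31 = 1⊕0⊕1⊕1⊕1⊕1⊕1⊕1⊕1⊕0⊕0⊕1⊕1⊕0⊕0⊕1 = 1
s16: b16⊕b17⊕b18⊕b19⊕b20⊕b21⊕b22⊕b23⊕b24⊕b25⊕b26⊕b27⊕b28⊕b29⊕b30⊕b31 = 1⊕1⊕0⊕0⊕1⊕1⊕0⊕0⊕1⊕0⊕0⊕1⊕1⊕0⊕0⊕1 = 0
Syndrome (s16...s1) = 01011 → position 11.

01011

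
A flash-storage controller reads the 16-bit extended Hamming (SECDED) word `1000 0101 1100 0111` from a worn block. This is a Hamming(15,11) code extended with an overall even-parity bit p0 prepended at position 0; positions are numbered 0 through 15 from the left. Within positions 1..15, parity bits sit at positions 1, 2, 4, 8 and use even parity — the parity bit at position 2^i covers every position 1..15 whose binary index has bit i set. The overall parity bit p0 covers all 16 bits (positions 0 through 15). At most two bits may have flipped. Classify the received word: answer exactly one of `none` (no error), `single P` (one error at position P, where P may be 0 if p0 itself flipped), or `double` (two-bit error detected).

s1: b1⊕b3⊕b5⊕b7⊕b9⊕b11⊕b13⊕b15 = 0⊕0⊕1⊕1⊕1⊕0⊕1⊕1 = 1
s2: b2⊕b3⊕b6⊕b7⊕b10⊕b11⊕b14⊕b15 = 0⊕0⊕0⊕1⊕0⊕0⊕1⊕1 = 1
s4: b4⊕b5⊕b6⊕b7⊕b12⊕b13⊕b14⊕b15 = 0⊕1⊕0⊕1⊕0⊕1⊕1⊕1 = 1
s8: b8⊕b9⊕b10⊕b11⊕b12⊕b13⊕b14⊕b15 = 1⊕1⊕0⊕0⊕0⊕1⊕1⊕1 = 1
Syndrome (s8...s1) = 1111 → position 15.
Overall parity (XOR of all 16 bits, including p0): 1⊕0⊕0⊕0⊕0⊕1⊕0⊕1⊕1⊕1⊕0⊕0⊕0⊕1⊕1⊕1 = 0
Overall=0, syndrome position=15 → double-bit error detected (uncorrectable).

double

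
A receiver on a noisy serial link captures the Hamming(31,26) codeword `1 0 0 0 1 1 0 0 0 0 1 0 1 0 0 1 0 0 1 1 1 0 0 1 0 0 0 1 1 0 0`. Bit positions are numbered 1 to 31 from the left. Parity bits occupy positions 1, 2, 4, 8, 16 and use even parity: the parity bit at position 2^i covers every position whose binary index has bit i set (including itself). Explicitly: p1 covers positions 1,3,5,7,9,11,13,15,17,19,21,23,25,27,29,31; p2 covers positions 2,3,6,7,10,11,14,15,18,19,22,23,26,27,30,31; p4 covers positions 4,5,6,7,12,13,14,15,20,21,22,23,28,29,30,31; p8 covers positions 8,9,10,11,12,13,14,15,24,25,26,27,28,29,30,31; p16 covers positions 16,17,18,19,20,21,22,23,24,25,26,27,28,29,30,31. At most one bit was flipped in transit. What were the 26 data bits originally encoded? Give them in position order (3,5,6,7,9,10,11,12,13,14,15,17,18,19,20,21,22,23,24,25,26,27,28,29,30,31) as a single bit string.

01100010100001110010001101

s1: b1⊕b3⊕b5⊕b7⊕b9⊕b11⊕b13⊕b15⊕b17⊕b19⊕b21⊕b23⊕b25⊕b27⊕b29⊕b31 = 1⊕0⊕1⊕0⊕0⊕1⊕1⊕0⊕0⊕1⊕1⊕0⊕0⊕0⊕1⊕0 = 1
s2: b2⊕b3⊕b6⊕b7⊕b10⊕b11⊕b14⊕b15⊕b18⊕b19⊕b22⊕b23⊕b26⊕b27⊕b30⊕b31 = 0⊕0⊕1⊕0⊕0⊕1⊕0⊕0⊕0⊕1⊕0⊕0⊕0⊕0⊕0⊕0 = 1
s4: b4⊕b5⊕b6⊕b7⊕b12⊕b13⊕b14⊕b15⊕b20⊕b21⊕b22⊕b23⊕b28⊕b29⊕b30⊕b31 = 0⊕1⊕1⊕0⊕0⊕1⊕0⊕0⊕1⊕1⊕0⊕0⊕1⊕1⊕0⊕0 = 1
s8: b8⊕b9⊕b10⊕b11⊕b12⊕b13⊕b14⊕b15⊕b24⊕b25⊕b26⊕b27⊕b28⊕b29⊕b30⊕b31 = 0⊕0⊕0⊕1⊕0⊕1⊕0⊕0⊕1⊕0⊕0⊕0⊕1⊕1⊕0⊕0 = 1
s16: b16⊕b17⊕b18⊕b19⊕b20⊕b21⊕b22⊕b23⊕b24⊕b25⊕b26⊕b27⊕b28⊕b29⊕b30⊕b31 = 1⊕0⊕0⊕1⊕1⊕1⊕0⊕0⊕1⊕0⊕0⊕0⊕1⊕1⊕0⊕0 = 1
Syndrome (s16...s1) = 11111 → position 31.
Flip bit 31: corrected codeword = 1000110000101001001110010001101
Data bits at positions 3,5,6,7,9,10,11,12,13,14,15,17,18,19,20,21,22,23,24,25,26,27,28,29,30,31: 01100010100001110010001101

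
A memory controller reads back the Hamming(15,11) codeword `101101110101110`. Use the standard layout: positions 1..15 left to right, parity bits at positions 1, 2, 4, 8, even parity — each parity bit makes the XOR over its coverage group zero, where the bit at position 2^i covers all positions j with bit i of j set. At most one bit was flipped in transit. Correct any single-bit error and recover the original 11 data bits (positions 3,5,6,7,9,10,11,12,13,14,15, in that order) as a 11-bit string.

10110001110

s1: b1⊕b3⊕b5⊕b7⊕b9⊕b11⊕b13⊕b15 = 1⊕1⊕0⊕1⊕0⊕0⊕1⊕0 = 0
s2: b2⊕b3⊕b6⊕b7⊕b10⊕b11⊕b14⊕b15 = 0⊕1⊕1⊕1⊕1⊕0⊕1⊕0 = 1
s4: b4⊕b5⊕b6⊕b7⊕b12⊕b13⊕b14⊕b15 = 1⊕0⊕1⊕1⊕1⊕1⊕1⊕0 = 0
s8: b8⊕b9⊕b10⊕b11⊕b12⊕b13⊕b14⊕b15 = 1⊕0⊕1⊕0⊕1⊕1⊕1⊕0 = 1
Syndrome (s8...s1) = 1010 → position 10.
Flip bit 10: corrected codeword = 101101110001110
Data bits at positions 3,5,6,7,9,10,11,12,13,14,15: 10110001110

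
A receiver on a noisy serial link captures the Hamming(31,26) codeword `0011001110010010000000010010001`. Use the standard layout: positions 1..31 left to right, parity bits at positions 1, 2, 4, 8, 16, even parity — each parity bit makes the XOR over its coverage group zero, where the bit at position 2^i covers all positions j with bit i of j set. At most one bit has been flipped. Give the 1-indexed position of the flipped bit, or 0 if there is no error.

s1: b1⊕b3⊕b5⊕b7⊕b9⊕b11⊕b13⊕b15⊕b17⊕b19⊕b21⊕b23⊕b25⊕b27⊕b29⊕b31 = 0⊕1⊕0⊕1⊕1⊕0⊕0⊕1⊕0⊕0⊕0⊕0⊕0⊕1⊕0⊕1 = 0
s2: b2⊕b3⊕b6⊕b7⊕b10⊕b11⊕b14⊕b15⊕b18⊕b19⊕b22⊕b23⊕b26⊕b27⊕b30⊕b31 = 0⊕1⊕0⊕1⊕0⊕0⊕0⊕1⊕0⊕0⊕0⊕0⊕0⊕1⊕0⊕1 = 1
s4: b4⊕b5⊕b6⊕b7⊕b12⊕b13⊕b14⊕b15⊕b20⊕b21⊕b22⊕b23⊕b28⊕b29⊕b30⊕b31 = 1⊕0⊕0⊕1⊕1⊕0⊕0⊕1⊕0⊕0⊕0⊕0⊕0⊕0⊕0⊕1 = 1
s8: b8⊕b9⊕b10⊕b11⊕b12⊕b13⊕b14⊕b15⊕b24⊕b25⊕b26⊕b27⊕b28⊕b29⊕b30⊕b31 = 1⊕1⊕0⊕0⊕1⊕0⊕0⊕1⊕1⊕0⊕0⊕1⊕0⊕0⊕0⊕1 = 1
s16: b16⊕b17⊕b18⊕b19⊕b20⊕b21⊕b22⊕b23⊕b24⊕b25⊕b26⊕b27⊕b28⊕b29⊕b30⊕b31 = 0⊕0⊕0⊕0⊕0⊕0⊕0⊕0⊕1⊕0⊕0⊕1⊕0⊕0⊕0⊕1 = 1
Syndrome (s16...s1) = 11110 → position 30.

30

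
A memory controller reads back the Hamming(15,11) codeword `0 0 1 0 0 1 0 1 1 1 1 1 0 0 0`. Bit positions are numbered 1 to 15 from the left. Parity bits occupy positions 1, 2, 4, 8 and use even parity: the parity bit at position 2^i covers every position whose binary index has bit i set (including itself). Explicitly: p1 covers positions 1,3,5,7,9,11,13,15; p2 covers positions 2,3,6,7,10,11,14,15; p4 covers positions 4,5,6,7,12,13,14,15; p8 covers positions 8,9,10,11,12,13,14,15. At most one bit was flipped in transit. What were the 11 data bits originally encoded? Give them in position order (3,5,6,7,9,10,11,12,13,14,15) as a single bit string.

10100111000

s1: b1⊕b3⊕b5⊕b7⊕b9⊕b11⊕b13⊕b15 = 0⊕1⊕0⊕0⊕1⊕1⊕0⊕0 = 1
s2: b2⊕b3⊕b6⊕b7⊕b10⊕b11⊕b14⊕b15 = 0⊕1⊕1⊕0⊕1⊕1⊕0⊕0 = 0
s4: b4⊕b5⊕b6⊕b7⊕b12⊕b13⊕b14⊕b15 = 0⊕0⊕1⊕0⊕1⊕0⊕0⊕0 = 0
s8: b8⊕b9⊕b10⊕b11⊕b12⊕b13⊕b14⊕b15 = 1⊕1⊕1⊕1⊕1⊕0⊕0⊕0 = 1
Syndrome (s8...s1) = 1001 → position 9.
Flip bit 9: corrected codeword = 001001010111000
Data bits at positions 3,5,6,7,9,10,11,12,13,14,15: 10100111000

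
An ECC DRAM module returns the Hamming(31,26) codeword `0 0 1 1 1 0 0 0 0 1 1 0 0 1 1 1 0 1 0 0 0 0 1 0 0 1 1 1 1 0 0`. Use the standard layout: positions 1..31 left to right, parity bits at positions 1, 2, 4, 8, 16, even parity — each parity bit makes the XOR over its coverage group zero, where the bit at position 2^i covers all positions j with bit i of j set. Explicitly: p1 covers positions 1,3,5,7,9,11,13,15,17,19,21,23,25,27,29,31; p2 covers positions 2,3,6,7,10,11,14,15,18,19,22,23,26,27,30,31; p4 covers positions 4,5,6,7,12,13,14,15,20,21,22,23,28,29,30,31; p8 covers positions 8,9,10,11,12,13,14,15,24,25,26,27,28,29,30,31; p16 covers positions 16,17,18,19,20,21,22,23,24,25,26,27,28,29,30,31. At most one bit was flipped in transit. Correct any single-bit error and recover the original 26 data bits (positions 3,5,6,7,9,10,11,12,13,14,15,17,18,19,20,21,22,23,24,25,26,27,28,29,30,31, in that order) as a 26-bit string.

s1: b1⊕b3⊕b5⊕b7⊕b9⊕b11⊕b13⊕b15⊕b17⊕b19⊕b21⊕b23⊕b25⊕b27⊕b29⊕b31 = 0⊕1⊕1⊕0⊕0⊕1⊕0⊕1⊕0⊕0⊕0⊕1⊕0⊕1⊕1⊕0 = 1
s2: b2⊕b3⊕b6⊕b7⊕b10⊕b11⊕b14⊕b15⊕b18⊕b19⊕b22⊕b23⊕b26⊕b27⊕b30⊕b31 = 0⊕1⊕0⊕0⊕1⊕1⊕1⊕1⊕1⊕0⊕0⊕1⊕1⊕1⊕0⊕0 = 1
s4: b4⊕b5⊕b6⊕b7⊕b12⊕b13⊕b14⊕b15⊕b20⊕b21⊕b22⊕b23⊕b28⊕b29⊕b30⊕b31 = 1⊕1⊕0⊕0⊕0⊕0⊕1⊕1⊕0⊕0⊕0⊕1⊕1⊕1⊕0⊕0 = 1
s8: b8⊕b9⊕b10⊕b11⊕b12⊕b13⊕b14⊕b15⊕b24⊕b25⊕b26⊕b27⊕b28⊕b29⊕b30⊕b31 = 0⊕0⊕1⊕1⊕0⊕0⊕1⊕1⊕0⊕0⊕1⊕1⊕1⊕1⊕0⊕0 = 0
s16: b16⊕b17⊕b18⊕b19⊕b20⊕b21⊕b22⊕b23⊕b24⊕b25⊕b26⊕b27⊕b28⊕b29⊕b30⊕b31 = 1⊕0⊕1⊕0⊕0⊕0⊕0⊕1⊕0⊕0⊕1⊕1⊕1⊕1⊕0⊕0 = 1
Syndrome (s16...s1) = 10111 → position 23.
Flip bit 23: corrected codeword = 0011100001100111010000000111100
Data bits at positions 3,5,6,7,9,10,11,12,13,14,15,17,18,19,20,21,22,23,24,25,26,27,28,29,30,31: 11000110011010000000111100

11000110011010000000111100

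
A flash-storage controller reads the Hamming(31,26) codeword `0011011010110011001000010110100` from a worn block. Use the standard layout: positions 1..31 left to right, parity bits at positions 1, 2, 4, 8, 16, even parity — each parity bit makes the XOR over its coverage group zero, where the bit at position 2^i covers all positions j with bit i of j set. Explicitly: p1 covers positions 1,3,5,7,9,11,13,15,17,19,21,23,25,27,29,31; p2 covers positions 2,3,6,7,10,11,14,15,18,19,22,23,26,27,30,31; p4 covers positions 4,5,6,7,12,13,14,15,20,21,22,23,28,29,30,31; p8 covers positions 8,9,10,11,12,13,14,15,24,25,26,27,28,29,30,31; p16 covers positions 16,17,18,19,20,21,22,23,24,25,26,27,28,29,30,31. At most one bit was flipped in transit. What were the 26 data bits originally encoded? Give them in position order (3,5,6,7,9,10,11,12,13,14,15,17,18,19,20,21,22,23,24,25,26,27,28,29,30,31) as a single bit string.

10111011001001000010110100

s1: b1⊕b3⊕b5⊕b7⊕b9⊕b11⊕b13⊕b15⊕b17⊕b19⊕b21⊕b23⊕b25⊕b27⊕b29⊕b31 = 0⊕1⊕0⊕1⊕1⊕1⊕0⊕1⊕0⊕1⊕0⊕0⊕0⊕1⊕1⊕0 = 0
s2: b2⊕b3⊕b6⊕b7⊕b10⊕b11⊕b14⊕b15⊕b18⊕b19⊕b22⊕b23⊕b26⊕b27⊕b30⊕b31 = 0⊕1⊕1⊕1⊕0⊕1⊕0⊕1⊕0⊕1⊕0⊕0⊕1⊕1⊕0⊕0 = 0
s4: b4⊕b5⊕b6⊕b7⊕b12⊕b13⊕b14⊕b15⊕b20⊕b21⊕b22⊕b23⊕b28⊕b29⊕b30⊕b31 = 1⊕0⊕1⊕1⊕1⊕0⊕0⊕1⊕0⊕0⊕0⊕0⊕0⊕1⊕0⊕0 = 0
s8: b8⊕b9⊕b10⊕b11⊕b12⊕b13⊕b14⊕b15⊕b24⊕b25⊕b26⊕b27⊕b28⊕b29⊕b30⊕b31 = 0⊕1⊕0⊕1⊕1⊕0⊕0⊕1⊕1⊕0⊕1⊕1⊕0⊕1⊕0⊕0 = 0
s16: b16⊕b17⊕b18⊕b19⊕b20⊕b21⊕b22⊕b23⊕b24⊕b25⊕b26⊕b27⊕b28⊕b29⊕b30⊕b31 = 1⊕0⊕0⊕1⊕0⊕0⊕0⊕0⊕1⊕0⊕1⊕1⊕0⊕1⊕0⊕0 = 0
Syndrome (s16...s1) = 00000 → position 0 (no error).
No correction needed.
Data bits at positions 3,5,6,7,9,10,11,12,13,14,15,17,18,19,20,21,22,23,24,25,26,27,28,29,30,31: 10111011001001000010110100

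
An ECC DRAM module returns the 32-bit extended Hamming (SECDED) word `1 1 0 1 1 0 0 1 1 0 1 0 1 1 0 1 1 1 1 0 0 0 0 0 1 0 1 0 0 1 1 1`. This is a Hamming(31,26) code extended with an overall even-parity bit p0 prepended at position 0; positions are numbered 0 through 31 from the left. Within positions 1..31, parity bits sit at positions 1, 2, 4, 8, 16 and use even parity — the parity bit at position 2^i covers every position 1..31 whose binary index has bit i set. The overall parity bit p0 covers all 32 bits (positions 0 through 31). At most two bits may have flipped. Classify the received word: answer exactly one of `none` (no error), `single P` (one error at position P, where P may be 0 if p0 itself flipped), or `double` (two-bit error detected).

s1: b1⊕b3⊕b5⊕b7⊕b9⊕b11⊕b13⊕b15⊕b17⊕b19⊕b21⊕b23⊕b25⊕b27⊕b29⊕b31 = 1⊕1⊕0⊕1⊕0⊕0⊕1⊕1⊕1⊕0⊕0⊕0⊕0⊕0⊕1⊕1 = 0
s2: b2⊕b3⊕b6⊕b7⊕b10⊕b11⊕b14⊕b15⊕b18⊕b19⊕b22⊕b23⊕b26⊕b27⊕b30⊕b31 = 0⊕1⊕0⊕1⊕1⊕0⊕0⊕1⊕1⊕0⊕0⊕0⊕1⊕0⊕1⊕1 = 0
s4: b4⊕b5⊕b6⊕b7⊕b12⊕b13⊕b14⊕b15⊕b20⊕b21⊕b22⊕b23⊕b28⊕b29⊕b30⊕b31 = 1⊕0⊕0⊕1⊕1⊕1⊕0⊕1⊕0⊕0⊕0⊕0⊕0⊕1⊕1⊕1 = 0
s8: b8⊕b9⊕b10⊕b11⊕b12⊕b13⊕b14⊕b15⊕b24⊕b25⊕b26⊕b27⊕b28⊕b29⊕b30⊕b31 = 1⊕0⊕1⊕0⊕1⊕1⊕0⊕1⊕1⊕0⊕1⊕0⊕0⊕1⊕1⊕1 = 0
s16: b16⊕b17⊕b18⊕b19⊕b20⊕b21⊕b22⊕b23⊕b24⊕b25⊕b26⊕b27⊕b28⊕b29⊕b30⊕b31 = 1⊕1⊕1⊕0⊕0⊕0⊕0⊕0⊕1⊕0⊕1⊕0⊕0⊕1⊕1⊕1 = 0
Syndrome (s16...s1) = 00000 → position 0 (no error).
Overall parity (XOR of all 32 bits, including p0): 1⊕1⊕0⊕1⊕1⊕0⊕0⊕1⊕1⊕0⊕1⊕0⊕1⊕1⊕0⊕1⊕1⊕1⊕1⊕0⊕0⊕0⊕0⊕0⊕1⊕0⊕1⊕0⊕0⊕1⊕1⊕1 = 0
Overall=0, syndrome position=0 → no error.

none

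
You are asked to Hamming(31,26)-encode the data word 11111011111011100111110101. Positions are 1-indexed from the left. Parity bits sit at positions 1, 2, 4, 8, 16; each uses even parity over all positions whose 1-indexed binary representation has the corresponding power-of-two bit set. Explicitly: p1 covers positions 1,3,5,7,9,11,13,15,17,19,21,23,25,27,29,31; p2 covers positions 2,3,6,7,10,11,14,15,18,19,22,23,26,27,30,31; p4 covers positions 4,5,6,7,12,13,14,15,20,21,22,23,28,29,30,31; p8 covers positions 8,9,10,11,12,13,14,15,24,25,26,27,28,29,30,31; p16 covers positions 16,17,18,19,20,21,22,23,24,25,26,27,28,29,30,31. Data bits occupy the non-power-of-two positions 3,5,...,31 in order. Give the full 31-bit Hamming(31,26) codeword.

Place data bits at non-power-of-two positions: b3=1, b5=1, b6=1, b7=1, b9=1, b10=0, b11=1, b12=1, b13=1, b14=1, b15=1, b17=0, b18=1, b19=1, b20=1, b21=0, b22=0, b23=1, b24=1, b25=1, b26=1, b27=1, b28=0, b29=1, b30=0, b31=1.
p1 = XOR of data positions {3,5,7,9,11,13,15,17,19,21,23,25,27,29,31} = 1⊕1⊕1⊕1⊕1⊕1⊕1⊕0⊕1⊕0⊕1⊕1⊕1⊕1⊕1 = 1
p2 = XOR of data positions {3,6,7,10,11,14,15,18,19,22,23,26,27,30,31} = 1⊕1⊕1⊕0⊕1⊕1⊕1⊕1⊕1⊕0⊕1⊕1⊕1⊕0⊕1 = 0
p4 = XOR of data positions {5,6,7,12,13,14,15,20,21,22,23,28,29,30,31} = 1⊕1⊕1⊕1⊕1⊕1⊕1⊕1⊕0⊕0⊕1⊕0⊕1⊕0⊕1 = 1
p8 = XOR of data positions {9,10,11,12,13,14,15,24,25,26,27,28,29,30,31} = 1⊕0⊕1⊕1⊕1⊕1⊕1⊕1⊕1⊕1⊕1⊕0⊕1⊕0⊕1 = 0
p16 = XOR of data positions {17,18,19,20,21,22,23,24,25,26,27,28,29,30,31} = 0⊕1⊕1⊕1⊕0⊕0⊕1⊕1⊕1⊕1⊕1⊕0⊕1⊕0⊕1 = 0
Codeword b1..b31 = 1011111010111110011100111110101

1011111010111110011100111110101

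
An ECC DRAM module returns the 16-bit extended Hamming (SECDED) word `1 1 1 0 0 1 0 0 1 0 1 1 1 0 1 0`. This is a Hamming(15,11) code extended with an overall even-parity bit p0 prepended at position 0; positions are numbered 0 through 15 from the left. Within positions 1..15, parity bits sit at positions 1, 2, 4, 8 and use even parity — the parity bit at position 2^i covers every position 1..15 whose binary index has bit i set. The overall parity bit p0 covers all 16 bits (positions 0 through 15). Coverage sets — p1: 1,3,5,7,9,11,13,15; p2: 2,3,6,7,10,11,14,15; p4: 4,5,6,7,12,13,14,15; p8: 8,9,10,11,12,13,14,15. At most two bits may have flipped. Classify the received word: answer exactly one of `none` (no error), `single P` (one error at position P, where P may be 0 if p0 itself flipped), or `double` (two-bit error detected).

s1: b1⊕b3⊕b5⊕b7⊕b9⊕b11⊕b13⊕b15 = 1⊕0⊕1⊕0⊕0⊕1⊕0⊕0 = 1
s2: b2⊕b3⊕b6⊕b7⊕b10⊕b11⊕b14⊕b15 = 1⊕0⊕0⊕0⊕1⊕1⊕1⊕0 = 0
s4: b4⊕b5⊕b6⊕b7⊕b12⊕b13⊕b14⊕b15 = 0⊕1⊕0⊕0⊕1⊕0⊕1⊕0 = 1
s8: b8⊕b9⊕b10⊕b11⊕b12⊕b13⊕b14⊕b15 = 1⊕0⊕1⊕1⊕1⊕0⊕1⊕0 = 1
Syndrome (s8...s1) = 1101 → position 13.
Overall parity (XOR of all 16 bits, including p0): 1⊕1⊕1⊕0⊕0⊕1⊕0⊕0⊕1⊕0⊕1⊕1⊕1⊕0⊕1⊕0 = 1
Overall=1, syndrome position=13 → single-bit error at position 13.

single 13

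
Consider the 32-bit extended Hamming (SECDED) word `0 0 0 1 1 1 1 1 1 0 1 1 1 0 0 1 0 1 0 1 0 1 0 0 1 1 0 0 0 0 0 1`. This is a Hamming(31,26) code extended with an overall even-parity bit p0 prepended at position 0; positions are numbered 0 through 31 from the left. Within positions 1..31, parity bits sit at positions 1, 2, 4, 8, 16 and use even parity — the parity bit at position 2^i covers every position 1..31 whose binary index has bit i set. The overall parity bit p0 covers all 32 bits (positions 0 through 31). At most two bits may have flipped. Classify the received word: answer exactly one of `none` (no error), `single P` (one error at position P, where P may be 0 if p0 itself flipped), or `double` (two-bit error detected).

none

s1: b1⊕b3⊕b5⊕b7⊕b9⊕b11⊕b13⊕b15⊕b17⊕b19⊕b21⊕b23⊕b25⊕b27⊕b29⊕b31 = 0⊕1⊕1⊕1⊕0⊕1⊕0⊕1⊕1⊕1⊕1⊕0⊕1⊕0⊕0⊕1 = 0
s2: b2⊕b3⊕b6⊕b7⊕b10⊕b11⊕b14⊕b15⊕b18⊕b19⊕b22⊕b23⊕b26⊕b27⊕b30⊕b31 = 0⊕1⊕1⊕1⊕1⊕1⊕0⊕1⊕0⊕1⊕0⊕0⊕0⊕0⊕0⊕1 = 0
s4: b4⊕b5⊕b6⊕b7⊕b12⊕b13⊕b14⊕b15⊕b20⊕b21⊕b22⊕b23⊕b28⊕b29⊕b30⊕b31 = 1⊕1⊕1⊕1⊕1⊕0⊕0⊕1⊕0⊕1⊕0⊕0⊕0⊕0⊕0⊕1 = 0
s8: b8⊕b9⊕b10⊕b11⊕b12⊕b13⊕b14⊕b15⊕b24⊕b25⊕b26⊕b27⊕b28⊕b29⊕b30⊕b31 = 1⊕0⊕1⊕1⊕1⊕0⊕0⊕1⊕1⊕1⊕0⊕0⊕0⊕0⊕0⊕1 = 0
s16: b16⊕b17⊕b18⊕b19⊕b20⊕b21⊕b22⊕b23⊕b24⊕b25⊕b26⊕b27⊕b28⊕b29⊕b30⊕b31 = 0⊕1⊕0⊕1⊕0⊕1⊕0⊕0⊕1⊕1⊕0⊕0⊕0⊕0⊕0⊕1 = 0
Syndrome (s16...s1) = 00000 → position 0 (no error).
Overall parity (XOR of all 32 bits, including p0): 0⊕0⊕0⊕1⊕1⊕1⊕1⊕1⊕1⊕0⊕1⊕1⊕1⊕0⊕0⊕1⊕0⊕1⊕0⊕1⊕0⊕1⊕0⊕0⊕1⊕1⊕0⊕0⊕0⊕0⊕0⊕1 = 0
Overall=0, syndrome position=0 → no error.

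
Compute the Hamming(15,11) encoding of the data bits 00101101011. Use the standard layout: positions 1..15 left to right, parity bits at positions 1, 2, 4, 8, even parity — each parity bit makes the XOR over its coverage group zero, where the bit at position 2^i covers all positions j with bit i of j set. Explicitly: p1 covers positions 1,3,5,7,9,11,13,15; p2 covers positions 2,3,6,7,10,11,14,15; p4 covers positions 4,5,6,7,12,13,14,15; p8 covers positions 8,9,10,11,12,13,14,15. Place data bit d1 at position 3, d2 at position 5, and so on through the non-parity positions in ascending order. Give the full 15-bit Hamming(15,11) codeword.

000001011101011

Place data bits at non-power-of-two positions: b3=0, b5=0, b6=1, b7=0, b9=1, b10=1, b11=0, b12=1, b13=0, b14=1, b15=1.
p1 = XOR of data positions {3,5,7,9,11,13,15} = 0⊕0⊕0⊕1⊕0⊕0⊕1 = 0
p2 = XOR of data positions {3,6,7,10,11,14,15} = 0⊕1⊕0⊕1⊕0⊕1⊕1 = 0
p4 = XOR of data positions {5,6,7,12,13,14,15} = 0⊕1⊕0⊕1⊕0⊕1⊕1 = 0
p8 = XOR of data positions {9,10,11,12,13,14,15} = 1⊕1⊕0⊕1⊕0⊕1⊕1 = 1
Codeword b1..b15 = 000001011101011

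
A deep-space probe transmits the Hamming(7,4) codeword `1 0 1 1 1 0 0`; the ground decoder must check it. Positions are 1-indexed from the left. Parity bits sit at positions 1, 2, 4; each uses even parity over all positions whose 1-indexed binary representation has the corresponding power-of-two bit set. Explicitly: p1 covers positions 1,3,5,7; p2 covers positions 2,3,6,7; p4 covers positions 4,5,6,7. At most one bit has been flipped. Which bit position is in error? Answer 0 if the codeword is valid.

3

s1: b1⊕b3⊕b5⊕b7 = 1⊕1⊕1⊕0 = 1
s2: b2⊕b3⊕b6⊕b7 = 0⊕1⊕0⊕0 = 1
s4: b4⊕b5⊕b6⊕b7 = 1⊕1⊕0⊕0 = 0
Syndrome (s4...s1) = 011 → position 3.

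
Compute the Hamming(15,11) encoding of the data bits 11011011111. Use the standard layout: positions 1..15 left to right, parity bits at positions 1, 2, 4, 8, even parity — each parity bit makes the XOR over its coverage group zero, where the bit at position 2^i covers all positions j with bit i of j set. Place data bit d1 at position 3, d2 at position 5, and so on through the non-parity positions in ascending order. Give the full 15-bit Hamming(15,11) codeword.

111010101011111

Place data bits at non-power-of-two positions: b3=1, b5=1, b6=0, b7=1, b9=1, b10=0, b11=1, b12=1, b13=1, b14=1, b15=1.
p1 = XOR of data positions {3,5,7,9,11,13,15} = 1⊕1⊕1⊕1⊕1⊕1⊕1 = 1
p2 = XOR of data positions {3,6,7,10,11,14,15} = 1⊕0⊕1⊕0⊕1⊕1⊕1 = 1
p4 = XOR of data positions {5,6,7,12,13,14,15} = 1⊕0⊕1⊕1⊕1⊕1⊕1 = 0
p8 = XOR of data positions {9,10,11,12,13,14,15} = 1⊕0⊕1⊕1⊕1⊕1⊕1 = 0
Codeword b1..b15 = 111010101011111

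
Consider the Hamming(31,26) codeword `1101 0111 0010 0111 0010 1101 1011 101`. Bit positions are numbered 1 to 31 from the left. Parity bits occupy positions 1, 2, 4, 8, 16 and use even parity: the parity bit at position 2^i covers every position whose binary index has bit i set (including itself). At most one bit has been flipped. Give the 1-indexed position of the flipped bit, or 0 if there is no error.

s1: b1⊕b3⊕b5⊕b7⊕b9⊕b11⊕b13⊕b15⊕b17⊕b19⊕b21⊕b23⊕b25⊕b27⊕b29⊕b31 = 1⊕0⊕0⊕1⊕0⊕1⊕0⊕1⊕0⊕1⊕1⊕0⊕1⊕1⊕1⊕1 = 0
s2: b2⊕b3⊕b6⊕b7⊕b10⊕b11⊕b14⊕b15⊕b18⊕b19⊕b22⊕b23⊕b26⊕b27⊕b30⊕b31 = 1⊕0⊕1⊕1⊕0⊕1⊕1⊕1⊕0⊕1⊕1⊕0⊕0⊕1⊕0⊕1 = 0
s4: b4⊕b5⊕b6⊕b7⊕b12⊕b13⊕b14⊕b15⊕b20⊕b21⊕b22⊕b23⊕b28⊕b29⊕b30⊕b31 = 1⊕0⊕1⊕1⊕0⊕0⊕1⊕1⊕0⊕1⊕1⊕0⊕1⊕1⊕0⊕1 = 0
s8: b8⊕b9⊕b10⊕b11⊕b12⊕b13⊕b14⊕b15⊕b24⊕b25⊕b26⊕b27⊕b28⊕b29⊕b30⊕b31 = 1⊕0⊕0⊕1⊕0⊕0⊕1⊕1⊕1⊕1⊕0⊕1⊕1⊕1⊕0⊕1 = 0
s16: b16⊕b17⊕b18⊕b19⊕b20⊕b21⊕b22⊕b23⊕b24⊕b25⊕b26⊕b27⊕b28⊕b29⊕b30⊕b31 = 1⊕0⊕0⊕1⊕0⊕1⊕1⊕0⊕1⊕1⊕0⊕1⊕1⊕1⊕0⊕1 = 0
Syndrome (s16...s1) = 00000 → position 0 (no error).

0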